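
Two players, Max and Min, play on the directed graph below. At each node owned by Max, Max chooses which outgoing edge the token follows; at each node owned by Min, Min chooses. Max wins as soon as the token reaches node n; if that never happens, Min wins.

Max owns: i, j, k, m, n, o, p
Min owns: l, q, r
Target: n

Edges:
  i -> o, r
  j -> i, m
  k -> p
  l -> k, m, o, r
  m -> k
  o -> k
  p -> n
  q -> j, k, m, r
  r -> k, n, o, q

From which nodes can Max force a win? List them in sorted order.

i, j, k, m, n, o, p

A0 = {n}
A1: add {p} — p (Max) has p→n.
A2: add {k} — k (Max) has k→p.
A3: add {m, o} — m (Max) has m→k; o (Max) has o→k.
A4: add {i, j} — i (Max) has i→o; j (Max) has j→m.
A5 = A4; e.g. l (Min) can still go to r. Fixed point.
Max's winning region = {i, j, k, m, n, o, p}.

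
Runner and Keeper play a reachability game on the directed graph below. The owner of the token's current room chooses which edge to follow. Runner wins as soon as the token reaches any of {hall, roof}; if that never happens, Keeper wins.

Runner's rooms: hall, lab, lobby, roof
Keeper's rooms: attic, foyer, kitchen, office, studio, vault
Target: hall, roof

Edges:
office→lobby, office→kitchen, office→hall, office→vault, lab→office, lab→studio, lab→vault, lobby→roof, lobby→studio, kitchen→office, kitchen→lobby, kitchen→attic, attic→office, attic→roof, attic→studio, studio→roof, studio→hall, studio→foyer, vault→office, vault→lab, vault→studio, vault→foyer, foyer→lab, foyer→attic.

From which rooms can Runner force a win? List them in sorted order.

A0 = {hall, roof}
A1: add {lobby} — lobby (Runner) has lobby→roof.
A2 = A1; e.g. office (Keeper) can still go to kitchen. Fixed point.
Runner's winning region = {hall, lobby, roof}.

hall, lobby, roof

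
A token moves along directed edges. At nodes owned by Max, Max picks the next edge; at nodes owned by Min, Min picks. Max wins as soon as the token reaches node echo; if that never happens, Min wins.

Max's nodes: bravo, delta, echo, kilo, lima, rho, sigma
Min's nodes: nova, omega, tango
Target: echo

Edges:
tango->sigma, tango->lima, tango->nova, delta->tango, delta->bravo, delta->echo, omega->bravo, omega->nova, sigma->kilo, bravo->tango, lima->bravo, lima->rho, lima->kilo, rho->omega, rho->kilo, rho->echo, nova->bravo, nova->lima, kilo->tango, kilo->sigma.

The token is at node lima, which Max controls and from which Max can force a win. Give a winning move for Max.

rho

A0 = {echo}
A1: add {delta, rho} — delta (Max) has delta→echo; rho (Max) has rho→echo.
A2: add {lima} — lima (Max) has lima→rho.
A3 = A2; e.g. tango (Min) can still go to sigma. Fixed point.
From lima, successor rho is in the attractor (rank 1); the other successors bravo, kilo are not.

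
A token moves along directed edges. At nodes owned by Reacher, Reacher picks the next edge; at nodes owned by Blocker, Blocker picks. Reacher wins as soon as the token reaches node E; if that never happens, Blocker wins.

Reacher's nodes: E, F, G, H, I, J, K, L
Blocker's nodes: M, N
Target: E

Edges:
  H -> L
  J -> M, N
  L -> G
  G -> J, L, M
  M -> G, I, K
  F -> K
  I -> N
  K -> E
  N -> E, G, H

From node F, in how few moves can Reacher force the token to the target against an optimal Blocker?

2

A0 = {E}
A1: add {K} — K (Reacher) has K→E.
A2: add {F} — F (Reacher) has F→K.
A3 = A2; e.g. G (Reacher) has no edge into A2. Fixed point.
F enters the attractor at level 2, so Reacher can force the target in 2 moves from there.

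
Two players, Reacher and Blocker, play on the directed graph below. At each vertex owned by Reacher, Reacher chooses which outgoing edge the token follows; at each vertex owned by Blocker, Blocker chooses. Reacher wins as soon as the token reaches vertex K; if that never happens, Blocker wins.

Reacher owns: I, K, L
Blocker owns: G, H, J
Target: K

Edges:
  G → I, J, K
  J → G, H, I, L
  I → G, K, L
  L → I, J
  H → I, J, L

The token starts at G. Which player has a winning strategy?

Blocker

A0 = {K}
A1: add {I} — I (Reacher) has I→K.
A2: add {L} — L (Reacher) has L→I.
A3 = A2; e.g. G (Blocker) can still go to J. Fixed point.
G never enters the attractor, so Blocker can avoid the target forever.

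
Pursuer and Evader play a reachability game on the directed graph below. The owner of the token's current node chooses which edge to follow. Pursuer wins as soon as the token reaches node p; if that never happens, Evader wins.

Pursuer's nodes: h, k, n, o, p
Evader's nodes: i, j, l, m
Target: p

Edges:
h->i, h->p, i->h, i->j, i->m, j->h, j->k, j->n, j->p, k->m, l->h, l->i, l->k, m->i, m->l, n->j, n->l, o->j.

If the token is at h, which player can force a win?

Pursuer

A0 = {p}
A1: add {h} — h (Pursuer) has h→p.
A2 = A1; e.g. i (Evader) can still go to j. Fixed point.
h ∈ A1, so Pursuer can force the target.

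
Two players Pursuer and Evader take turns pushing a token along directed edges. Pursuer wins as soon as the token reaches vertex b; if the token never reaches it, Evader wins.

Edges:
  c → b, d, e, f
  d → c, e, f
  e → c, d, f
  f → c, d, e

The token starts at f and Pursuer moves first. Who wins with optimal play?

Evader

Track states (vertex, player-to-move).
A0 = {(b,Pursuer), (b,Evader)}
A1: add {(c,Pursuer)}.
A2 = A1; e.g. (c,Evader) stays out. (f,Pursuer) never enters ⇒ Evader avoids the target.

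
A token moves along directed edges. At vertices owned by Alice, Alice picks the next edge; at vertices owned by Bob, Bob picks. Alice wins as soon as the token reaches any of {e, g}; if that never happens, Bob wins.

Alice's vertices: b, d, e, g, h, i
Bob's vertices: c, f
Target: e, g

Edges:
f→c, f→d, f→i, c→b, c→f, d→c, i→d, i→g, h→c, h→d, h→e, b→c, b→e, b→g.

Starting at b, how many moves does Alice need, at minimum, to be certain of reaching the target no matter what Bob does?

A0 = {e, g}
A1: add {b, h, i} — b (Alice) has b→e; h (Alice) has h→e; i (Alice) has i→g.
A2 = A1; e.g. c (Bob) can still go to f. Fixed point.
b enters the attractor at level 1, so Alice can force the target in 1 move from there.

1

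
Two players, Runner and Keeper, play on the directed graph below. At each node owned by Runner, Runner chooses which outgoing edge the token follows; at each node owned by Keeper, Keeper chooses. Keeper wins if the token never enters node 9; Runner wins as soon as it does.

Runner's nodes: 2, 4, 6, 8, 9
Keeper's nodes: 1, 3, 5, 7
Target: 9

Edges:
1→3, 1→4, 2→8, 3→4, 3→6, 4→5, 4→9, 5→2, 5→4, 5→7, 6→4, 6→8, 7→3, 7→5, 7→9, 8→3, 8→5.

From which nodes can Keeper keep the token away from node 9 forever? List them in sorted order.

A0 = {9}
A1: add {4} — 4 (Runner) has 4→9.
A2: add {6} — 6 (Runner) has 6→4.
A3: add {3} — 3 (Keeper): all of {4, 6} already in.
A4: add {1, 8} — 1 (Keeper): all of {3, 4} already in; 8 (Runner) has 8→3.
A5: add {2} — 2 (Runner) has 2→8.
A6 = A5; e.g. 5 (Keeper) can still go to 7. Fixed point.
Runner's attractor = {1, 2, 3, 4, 6, 8, 9}; Keeper avoids the target exactly from the complement.

5, 7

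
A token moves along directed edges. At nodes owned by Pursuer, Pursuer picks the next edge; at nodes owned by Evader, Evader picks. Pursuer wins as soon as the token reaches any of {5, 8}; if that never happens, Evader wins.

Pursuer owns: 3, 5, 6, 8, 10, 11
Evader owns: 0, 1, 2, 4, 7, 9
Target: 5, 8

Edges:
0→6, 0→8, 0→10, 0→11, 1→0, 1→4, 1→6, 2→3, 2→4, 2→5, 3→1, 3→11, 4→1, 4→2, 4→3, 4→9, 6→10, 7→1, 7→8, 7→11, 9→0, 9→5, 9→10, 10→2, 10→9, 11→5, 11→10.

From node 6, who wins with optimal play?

Evader

A0 = {5, 8}
A1: add {11} — 11 (Pursuer) has 11→5.
A2: add {3} — 3 (Pursuer) has 3→11.
A3 = A2; e.g. 0 (Evader) can still go to 6. Fixed point.
6 never enters the attractor, so Evader can avoid the target forever.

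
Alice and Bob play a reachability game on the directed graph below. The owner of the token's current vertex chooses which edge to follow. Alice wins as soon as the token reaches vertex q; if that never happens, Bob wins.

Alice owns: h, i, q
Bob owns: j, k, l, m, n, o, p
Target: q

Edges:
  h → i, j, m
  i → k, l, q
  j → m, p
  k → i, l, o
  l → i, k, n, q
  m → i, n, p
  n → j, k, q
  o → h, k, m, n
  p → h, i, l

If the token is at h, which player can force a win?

Alice

A0 = {q}
A1: add {i} — i (Alice) has i→q.
A2: add {h} — h (Alice) has h→i.
A3 = A2; e.g. j (Bob) can still go to m. Fixed point.
h ∈ A2, so Alice can force the target.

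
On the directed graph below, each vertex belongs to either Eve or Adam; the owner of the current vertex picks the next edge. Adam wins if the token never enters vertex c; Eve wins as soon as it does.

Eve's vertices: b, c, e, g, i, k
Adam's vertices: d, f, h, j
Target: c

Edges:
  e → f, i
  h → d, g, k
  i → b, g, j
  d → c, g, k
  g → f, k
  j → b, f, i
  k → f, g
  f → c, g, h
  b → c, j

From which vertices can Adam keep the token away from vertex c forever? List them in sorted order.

d, f, g, h, j, k

A0 = {c}
A1: add {b} — b (Eve) has b→c.
A2: add {i} — i (Eve) has i→b.
A3: add {e} — e (Eve) has e→i.
A4 = A3; e.g. d (Adam) can still go to g. Fixed point.
Eve's attractor = {b, c, e, i}; Adam avoids the target exactly from the complement.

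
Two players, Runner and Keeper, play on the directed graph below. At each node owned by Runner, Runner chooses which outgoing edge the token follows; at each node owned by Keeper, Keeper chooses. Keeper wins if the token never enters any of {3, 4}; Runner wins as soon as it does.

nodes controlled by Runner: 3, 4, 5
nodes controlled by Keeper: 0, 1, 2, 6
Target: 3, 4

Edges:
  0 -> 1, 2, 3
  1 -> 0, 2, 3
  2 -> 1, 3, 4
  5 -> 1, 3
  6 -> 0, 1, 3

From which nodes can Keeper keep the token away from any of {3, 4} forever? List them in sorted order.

A0 = {3, 4}
A1: add {5} — 5 (Runner) has 5→3.
A2 = A1; e.g. 0 (Keeper) can still go to 1. Fixed point.
Runner's attractor = {3, 4, 5}; Keeper avoids the target exactly from the complement.

0, 1, 2, 6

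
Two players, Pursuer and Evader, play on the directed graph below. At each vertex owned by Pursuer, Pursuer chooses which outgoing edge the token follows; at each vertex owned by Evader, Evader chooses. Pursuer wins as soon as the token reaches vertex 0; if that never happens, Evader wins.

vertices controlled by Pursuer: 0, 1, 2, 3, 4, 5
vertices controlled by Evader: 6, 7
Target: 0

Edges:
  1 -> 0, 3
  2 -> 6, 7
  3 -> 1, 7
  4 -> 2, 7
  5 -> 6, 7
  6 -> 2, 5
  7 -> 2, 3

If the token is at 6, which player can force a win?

A0 = {0}
A1: add {1} — 1 (Pursuer) has 1→0.
A2: add {3} — 3 (Pursuer) has 3→1.
A3 = A2; e.g. 2 (Pursuer) has no edge into A2. Fixed point.
6 never enters the attractor, so Evader can avoid the target forever.

Evader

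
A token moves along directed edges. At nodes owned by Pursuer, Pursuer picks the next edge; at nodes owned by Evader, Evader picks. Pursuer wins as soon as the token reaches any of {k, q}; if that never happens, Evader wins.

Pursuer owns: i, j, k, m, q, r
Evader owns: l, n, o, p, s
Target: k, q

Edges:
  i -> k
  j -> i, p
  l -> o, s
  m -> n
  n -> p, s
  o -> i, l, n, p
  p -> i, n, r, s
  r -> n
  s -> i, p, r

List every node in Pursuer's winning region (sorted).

i, j, k, q

A0 = {k, q}
A1: add {i} — i (Pursuer) has i→k.
A2: add {j} — j (Pursuer) has j→i.
A3 = A2; e.g. l (Evader) can still go to o. Fixed point.
Pursuer's winning region = {i, j, k, q}.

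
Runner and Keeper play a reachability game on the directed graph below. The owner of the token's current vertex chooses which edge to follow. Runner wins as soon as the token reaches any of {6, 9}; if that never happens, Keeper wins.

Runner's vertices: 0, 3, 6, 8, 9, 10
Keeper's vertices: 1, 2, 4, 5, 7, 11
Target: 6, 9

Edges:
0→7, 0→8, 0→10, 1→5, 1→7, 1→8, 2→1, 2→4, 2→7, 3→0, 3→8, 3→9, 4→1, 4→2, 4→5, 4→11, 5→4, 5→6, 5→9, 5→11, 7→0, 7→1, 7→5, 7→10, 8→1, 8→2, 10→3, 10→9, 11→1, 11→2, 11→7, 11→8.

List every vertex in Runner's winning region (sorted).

0, 3, 6, 9, 10

A0 = {6, 9}
A1: add {3, 10} — 3 (Runner) has 3→9; 10 (Runner) has 10→9.
A2: add {0} — 0 (Runner) has 0→10.
A3 = A2; e.g. 1 (Keeper) can still go to 5. Fixed point.
Runner's winning region = {0, 3, 6, 9, 10}.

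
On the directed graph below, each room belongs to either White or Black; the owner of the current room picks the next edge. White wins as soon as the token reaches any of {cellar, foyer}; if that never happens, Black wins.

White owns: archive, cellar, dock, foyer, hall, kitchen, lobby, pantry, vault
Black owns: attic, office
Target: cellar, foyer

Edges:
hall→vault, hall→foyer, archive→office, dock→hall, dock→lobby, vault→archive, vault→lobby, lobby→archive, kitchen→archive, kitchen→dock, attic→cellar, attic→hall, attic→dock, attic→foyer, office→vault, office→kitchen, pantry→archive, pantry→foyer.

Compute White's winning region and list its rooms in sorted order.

A0 = {cellar, foyer}
A1: add {hall, pantry} — hall (White) has hall→foyer; pantry (White) has pantry→foyer.
A2: add {dock} — dock (White) has dock→hall.
A3: add {attic, kitchen} — kitchen (White) has kitchen→dock; attic (Black): all of {cellar, hall, dock, foyer} already in.
A4 = A3; e.g. archive (White) has no edge into A3. Fixed point.
White's winning region = {attic, cellar, dock, foyer, hall, kitchen, pantry}.

attic, cellar, dock, foyer, hall, kitchen, pantry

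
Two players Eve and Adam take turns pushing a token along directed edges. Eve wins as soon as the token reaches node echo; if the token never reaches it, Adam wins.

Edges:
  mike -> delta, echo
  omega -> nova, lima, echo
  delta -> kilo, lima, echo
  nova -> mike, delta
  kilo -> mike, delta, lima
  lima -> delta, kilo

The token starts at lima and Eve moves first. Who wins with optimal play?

Track states (vertex, player-to-move).
A0 = {(echo,Eve), (echo,Adam)}
A1: add {(mike,Eve), (omega,Eve), (delta,Eve)}.
A2: add {(mike,Adam), (nova,Adam)}.
A3: add {(nova,Eve), (kilo,Eve)}.
A4: add {(lima,Adam)}.
A5 = A4; e.g. (omega,Adam) stays out. (lima,Eve) never enters ⇒ Adam avoids the target.

Adam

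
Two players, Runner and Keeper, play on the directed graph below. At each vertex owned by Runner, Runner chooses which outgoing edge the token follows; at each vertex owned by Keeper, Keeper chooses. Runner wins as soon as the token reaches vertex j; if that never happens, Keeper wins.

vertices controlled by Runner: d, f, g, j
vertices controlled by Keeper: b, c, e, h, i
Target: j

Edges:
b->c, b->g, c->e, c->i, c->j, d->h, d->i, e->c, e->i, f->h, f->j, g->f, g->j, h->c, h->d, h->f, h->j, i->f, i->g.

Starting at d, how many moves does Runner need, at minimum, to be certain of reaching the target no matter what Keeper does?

3

A0 = {j}
A1: add {f, g} — f (Runner) has f→j; g (Runner) has g→j.
A2: add {i} — i (Keeper): all of {f, g} already in.
A3: add {d} — d (Runner) has d→i.
A4 = A3; e.g. b (Keeper) can still go to c. Fixed point.
d enters the attractor at level 3, so Runner can force the target in 3 moves from there.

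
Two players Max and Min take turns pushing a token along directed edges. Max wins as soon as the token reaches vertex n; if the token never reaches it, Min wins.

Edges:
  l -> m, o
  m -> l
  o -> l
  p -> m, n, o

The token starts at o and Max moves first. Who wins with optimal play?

Min

Track states (vertex, player-to-move).
A0 = {(n,Max), (n,Min)}
A1: add {(p,Max)}.
A2 = A1; e.g. (l,Max) stays out. (o,Max) never enters ⇒ Min avoids the target.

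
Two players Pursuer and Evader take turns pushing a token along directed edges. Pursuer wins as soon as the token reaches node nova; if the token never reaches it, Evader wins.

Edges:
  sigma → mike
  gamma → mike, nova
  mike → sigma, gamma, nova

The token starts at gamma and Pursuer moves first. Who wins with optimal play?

Pursuer

Track states (vertex, player-to-move).
A0 = {(nova,Pursuer), (nova,Evader)}
A1: add {(gamma,Pursuer), (mike,Pursuer)}.
(gamma,Pursuer) ∈ A1 ⇒ Pursuer forces the target.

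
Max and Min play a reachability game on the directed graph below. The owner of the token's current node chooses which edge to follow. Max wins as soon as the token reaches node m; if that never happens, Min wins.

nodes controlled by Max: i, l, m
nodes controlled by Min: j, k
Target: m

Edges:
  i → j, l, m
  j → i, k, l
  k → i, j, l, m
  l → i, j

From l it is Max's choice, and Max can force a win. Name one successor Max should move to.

i

A0 = {m}
A1: add {i} — i (Max) has i→m.
A2: add {l} — l (Max) has l→i.
A3 = A2; e.g. j (Min) can still go to k. Fixed point.
From l, successor i is in the attractor (rank 1); the other successor j is not.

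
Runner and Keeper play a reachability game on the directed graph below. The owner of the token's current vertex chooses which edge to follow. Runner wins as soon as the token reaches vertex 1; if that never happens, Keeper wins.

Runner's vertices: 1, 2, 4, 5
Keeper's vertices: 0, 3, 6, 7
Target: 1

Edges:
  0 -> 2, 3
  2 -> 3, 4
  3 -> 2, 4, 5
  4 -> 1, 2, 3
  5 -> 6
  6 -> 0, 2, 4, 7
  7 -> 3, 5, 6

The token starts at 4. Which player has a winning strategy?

Runner

A0 = {1}
A1: add {4} — 4 (Runner) has 4→1.
4 ∈ A1, so Runner can force the target.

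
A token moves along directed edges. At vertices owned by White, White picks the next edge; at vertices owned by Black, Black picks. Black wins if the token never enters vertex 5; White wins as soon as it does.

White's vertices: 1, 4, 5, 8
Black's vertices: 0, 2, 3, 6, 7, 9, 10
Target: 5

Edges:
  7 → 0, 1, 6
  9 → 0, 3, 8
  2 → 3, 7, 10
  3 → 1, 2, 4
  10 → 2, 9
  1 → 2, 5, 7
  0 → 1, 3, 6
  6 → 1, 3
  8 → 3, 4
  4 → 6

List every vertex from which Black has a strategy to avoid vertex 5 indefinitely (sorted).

A0 = {5}
A1: add {1} — 1 (White) has 1→5.
A2 = A1; e.g. 0 (Black) can still go to 3. Fixed point.
White's attractor = {1, 5}; Black avoids the target exactly from the complement.

0, 2, 3, 4, 6, 7, 8, 9, 10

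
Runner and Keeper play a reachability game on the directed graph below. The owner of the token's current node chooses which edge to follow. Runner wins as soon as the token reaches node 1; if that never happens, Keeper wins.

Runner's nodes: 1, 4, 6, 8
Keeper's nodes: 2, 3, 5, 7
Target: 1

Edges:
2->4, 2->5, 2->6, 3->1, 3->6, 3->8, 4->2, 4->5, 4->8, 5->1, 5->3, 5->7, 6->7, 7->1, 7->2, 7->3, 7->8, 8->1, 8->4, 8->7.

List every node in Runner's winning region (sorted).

1, 4, 8

A0 = {1}
A1: add {8} — 8 (Runner) has 8→1.
A2: add {4} — 4 (Runner) has 4→8.
A3 = A2; e.g. 2 (Keeper) can still go to 5. Fixed point.
Runner's winning region = {1, 4, 8}.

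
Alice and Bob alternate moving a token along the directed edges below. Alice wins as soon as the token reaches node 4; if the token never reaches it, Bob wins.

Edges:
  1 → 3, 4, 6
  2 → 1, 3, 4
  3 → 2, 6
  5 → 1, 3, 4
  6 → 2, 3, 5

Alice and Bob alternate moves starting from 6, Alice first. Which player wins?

Track states (vertex, player-to-move).
A0 = {(4,Alice), (4,Bob)}
A1: add {(1,Alice), (2,Alice), (5,Alice)}.
A2 = A1; e.g. (1,Bob) stays out. (6,Alice) never enters ⇒ Bob avoids the target.

Bob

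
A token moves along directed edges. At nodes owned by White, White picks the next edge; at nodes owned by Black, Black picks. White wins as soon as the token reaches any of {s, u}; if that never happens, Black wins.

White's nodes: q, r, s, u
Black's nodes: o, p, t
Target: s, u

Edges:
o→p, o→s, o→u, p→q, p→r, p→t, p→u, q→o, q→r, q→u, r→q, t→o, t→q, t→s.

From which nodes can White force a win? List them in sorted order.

A0 = {s, u}
A1: add {q} — q (White) has q→u.
A2: add {r} — r (White) has r→q.
A3 = A2; e.g. o (Black) can still go to p. Fixed point.
White's winning region = {q, r, s, u}.

q, r, s, u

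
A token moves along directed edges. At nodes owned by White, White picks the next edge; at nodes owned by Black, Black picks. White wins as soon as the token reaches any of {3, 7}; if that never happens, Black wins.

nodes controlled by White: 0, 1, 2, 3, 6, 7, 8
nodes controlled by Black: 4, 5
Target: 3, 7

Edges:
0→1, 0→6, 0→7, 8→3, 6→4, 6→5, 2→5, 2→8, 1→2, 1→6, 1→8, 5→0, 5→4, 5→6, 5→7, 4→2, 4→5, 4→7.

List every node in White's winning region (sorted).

0, 1, 2, 3, 7, 8

A0 = {3, 7}
A1: add {0, 8} — 0 (White) has 0→7; 8 (White) has 8→3.
A2: add {1, 2} — 1 (White) has 1→8; 2 (White) has 2→8.
A3 = A2; e.g. 4 (Black) can still go to 5. Fixed point.
White's winning region = {0, 1, 2, 3, 7, 8}.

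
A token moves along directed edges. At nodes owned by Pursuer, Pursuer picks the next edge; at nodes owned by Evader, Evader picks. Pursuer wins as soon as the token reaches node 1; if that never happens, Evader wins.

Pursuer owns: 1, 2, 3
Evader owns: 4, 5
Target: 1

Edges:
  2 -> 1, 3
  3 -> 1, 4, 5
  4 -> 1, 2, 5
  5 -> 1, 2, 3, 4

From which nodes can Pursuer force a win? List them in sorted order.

A0 = {1}
A1: add {2, 3} — 2 (Pursuer) has 2→1; 3 (Pursuer) has 3→1.
A2 = A1; e.g. 4 (Evader) can still go to 5. Fixed point.
Pursuer's winning region = {1, 2, 3}.

1, 2, 3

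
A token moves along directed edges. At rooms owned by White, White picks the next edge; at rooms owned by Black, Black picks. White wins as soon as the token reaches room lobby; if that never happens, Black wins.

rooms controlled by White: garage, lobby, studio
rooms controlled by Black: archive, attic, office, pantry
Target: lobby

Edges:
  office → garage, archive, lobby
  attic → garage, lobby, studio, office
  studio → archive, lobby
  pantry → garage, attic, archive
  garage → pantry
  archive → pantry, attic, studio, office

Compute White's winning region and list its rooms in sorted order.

A0 = {lobby}
A1: add {studio} — studio (White) has studio→lobby.
A2 = A1; e.g. garage (White) has no edge into A1. Fixed point.
White's winning region = {lobby, studio}.

lobby, studio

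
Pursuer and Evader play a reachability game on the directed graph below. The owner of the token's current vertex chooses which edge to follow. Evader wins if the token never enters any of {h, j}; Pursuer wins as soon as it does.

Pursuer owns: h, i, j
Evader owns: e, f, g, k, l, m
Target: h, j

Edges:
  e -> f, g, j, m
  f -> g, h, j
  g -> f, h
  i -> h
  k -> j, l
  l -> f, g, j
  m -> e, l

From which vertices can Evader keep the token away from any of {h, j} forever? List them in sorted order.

A0 = {h, j}
A1: add {i} — i (Pursuer) has i→h.
A2 = A1; e.g. e (Evader) can still go to f. Fixed point.
Pursuer's attractor = {h, i, j}; Evader avoids the target exactly from the complement.

e, f, g, k, l, m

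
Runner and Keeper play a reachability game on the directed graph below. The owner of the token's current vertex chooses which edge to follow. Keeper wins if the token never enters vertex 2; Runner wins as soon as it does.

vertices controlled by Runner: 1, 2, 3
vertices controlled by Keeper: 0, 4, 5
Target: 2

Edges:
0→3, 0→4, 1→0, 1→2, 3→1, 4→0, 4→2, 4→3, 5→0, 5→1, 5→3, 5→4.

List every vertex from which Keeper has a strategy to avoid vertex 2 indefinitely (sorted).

A0 = {2}
A1: add {1} — 1 (Runner) has 1→2.
A2: add {3} — 3 (Runner) has 3→1.
A3 = A2; e.g. 0 (Keeper) can still go to 4. Fixed point.
Runner's attractor = {1, 2, 3}; Keeper avoids the target exactly from the complement.

0, 4, 5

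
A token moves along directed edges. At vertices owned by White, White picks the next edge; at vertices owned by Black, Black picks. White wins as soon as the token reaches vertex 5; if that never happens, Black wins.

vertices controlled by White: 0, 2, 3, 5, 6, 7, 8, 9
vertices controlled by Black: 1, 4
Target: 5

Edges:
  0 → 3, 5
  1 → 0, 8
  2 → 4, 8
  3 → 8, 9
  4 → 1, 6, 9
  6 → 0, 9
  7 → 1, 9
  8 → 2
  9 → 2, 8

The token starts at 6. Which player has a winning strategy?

A0 = {5}
A1: add {0} — 0 (White) has 0→5.
A2: add {6} — 6 (White) has 6→0.
A3 = A2; e.g. 1 (Black) can still go to 8. Fixed point.
6 ∈ A2, so White can force the target.

White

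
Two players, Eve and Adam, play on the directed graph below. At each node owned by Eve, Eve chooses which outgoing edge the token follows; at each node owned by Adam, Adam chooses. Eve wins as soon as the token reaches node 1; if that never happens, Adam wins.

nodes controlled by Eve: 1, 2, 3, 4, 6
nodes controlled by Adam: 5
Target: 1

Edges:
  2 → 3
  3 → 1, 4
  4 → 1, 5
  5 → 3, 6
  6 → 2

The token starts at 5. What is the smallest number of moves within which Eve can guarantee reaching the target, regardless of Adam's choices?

A0 = {1}
A1: add {3, 4} — 3 (Eve) has 3→1; 4 (Eve) has 4→1.
A2: add {2} — 2 (Eve) has 2→3.
A3: add {6} — 6 (Eve) has 6→2.
A4: add {5} — 5 (Adam): all of {3, 6} already in.
A4 = all vertices. Fixed point.
5 enters the attractor at level 4, so Eve can force the target in 4 moves from there.

4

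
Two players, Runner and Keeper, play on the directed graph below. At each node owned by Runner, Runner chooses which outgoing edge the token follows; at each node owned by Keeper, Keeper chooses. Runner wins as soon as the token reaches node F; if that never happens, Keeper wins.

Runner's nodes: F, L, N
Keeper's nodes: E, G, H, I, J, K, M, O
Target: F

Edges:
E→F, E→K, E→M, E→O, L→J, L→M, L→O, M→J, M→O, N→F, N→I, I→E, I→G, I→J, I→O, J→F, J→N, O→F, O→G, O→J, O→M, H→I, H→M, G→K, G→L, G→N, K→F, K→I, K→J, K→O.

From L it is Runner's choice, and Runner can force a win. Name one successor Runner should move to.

J

A0 = {F}
A1: add {N} — N (Runner) has N→F.
A2: add {J} — J (Keeper): all of {F, N} already in.
A3: add {L} — L (Runner) has L→J.
A4 = A3; e.g. E (Keeper) can still go to K. Fixed point.
From L, successor J is in the attractor (rank 2); the other successors M, O are not.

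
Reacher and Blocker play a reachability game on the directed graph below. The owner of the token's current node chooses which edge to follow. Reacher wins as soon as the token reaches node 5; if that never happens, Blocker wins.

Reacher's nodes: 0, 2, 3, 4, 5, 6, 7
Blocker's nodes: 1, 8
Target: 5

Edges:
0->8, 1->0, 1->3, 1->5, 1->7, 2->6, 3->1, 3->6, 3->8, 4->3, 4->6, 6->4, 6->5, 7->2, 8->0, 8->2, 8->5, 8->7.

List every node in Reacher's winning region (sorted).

2, 3, 4, 5, 6, 7

A0 = {5}
A1: add {6} — 6 (Reacher) has 6→5.
A2: add {2, 3, 4} — 2 (Reacher) has 2→6; 3 (Reacher) has 3→6; 4 (Reacher) has 4→6.
A3: add {7} — 7 (Reacher) has 7→2.
A4 = A3; e.g. 0 (Reacher) has no edge into A3. Fixed point.
Reacher's winning region = {2, 3, 4, 5, 6, 7}.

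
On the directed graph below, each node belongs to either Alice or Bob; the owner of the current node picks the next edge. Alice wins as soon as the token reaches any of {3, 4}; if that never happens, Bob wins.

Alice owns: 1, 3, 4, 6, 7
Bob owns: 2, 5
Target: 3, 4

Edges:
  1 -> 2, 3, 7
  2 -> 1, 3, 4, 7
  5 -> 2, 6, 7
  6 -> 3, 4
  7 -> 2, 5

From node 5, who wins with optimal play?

Bob

A0 = {3, 4}
A1: add {1, 6} — 1 (Alice) has 1→3; 6 (Alice) has 6→3.
A2 = A1; e.g. 2 (Bob) can still go to 7. Fixed point.
5 never enters the attractor, so Bob can avoid the target forever.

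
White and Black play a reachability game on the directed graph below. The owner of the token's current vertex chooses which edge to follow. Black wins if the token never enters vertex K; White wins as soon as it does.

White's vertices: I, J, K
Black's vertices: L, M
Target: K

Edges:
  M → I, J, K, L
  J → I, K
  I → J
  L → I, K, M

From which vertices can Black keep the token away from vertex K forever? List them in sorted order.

L, M

A0 = {K}
A1: add {J} — J (White) has J→K.
A2: add {I} — I (White) has I→J.
A3 = A2; e.g. L (Black) can still go to M. Fixed point.
White's attractor = {I, J, K}; Black avoids the target exactly from the complement.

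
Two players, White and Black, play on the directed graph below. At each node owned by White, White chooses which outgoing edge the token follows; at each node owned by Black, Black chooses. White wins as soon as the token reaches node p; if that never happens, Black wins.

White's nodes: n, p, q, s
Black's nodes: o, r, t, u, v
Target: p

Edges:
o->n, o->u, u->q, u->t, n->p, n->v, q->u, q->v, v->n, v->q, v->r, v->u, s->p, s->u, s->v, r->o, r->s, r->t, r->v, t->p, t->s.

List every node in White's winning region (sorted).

n, p, s, t

A0 = {p}
A1: add {n, s} — n (White) has n→p; s (White) has s→p.
A2: add {t} — t (Black): all of {p, s} already in.
A3 = A2; e.g. o (Black) can still go to u. Fixed point.
White's winning region = {n, p, s, t}.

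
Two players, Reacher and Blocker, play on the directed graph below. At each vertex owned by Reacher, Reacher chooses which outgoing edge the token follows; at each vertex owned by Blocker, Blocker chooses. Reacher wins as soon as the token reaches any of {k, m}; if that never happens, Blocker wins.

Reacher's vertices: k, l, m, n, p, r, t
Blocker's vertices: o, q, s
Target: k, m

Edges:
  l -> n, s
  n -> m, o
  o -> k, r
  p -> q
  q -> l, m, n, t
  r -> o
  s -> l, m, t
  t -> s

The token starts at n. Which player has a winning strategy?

A0 = {k, m}
A1: add {n} — n (Reacher) has n→m.
n ∈ A1, so Reacher can force the target.

Reacher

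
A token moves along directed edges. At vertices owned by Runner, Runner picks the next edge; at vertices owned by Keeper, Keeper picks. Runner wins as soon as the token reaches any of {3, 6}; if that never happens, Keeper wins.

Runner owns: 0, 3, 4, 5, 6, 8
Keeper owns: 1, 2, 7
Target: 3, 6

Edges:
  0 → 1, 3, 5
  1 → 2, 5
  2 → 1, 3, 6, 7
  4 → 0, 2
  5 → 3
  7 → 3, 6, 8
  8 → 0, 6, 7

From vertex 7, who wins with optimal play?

Runner

A0 = {3, 6}
A1: add {0, 5, 8} — 0 (Runner) has 0→3; 5 (Runner) has 5→3; 8 (Runner) has 8→6.
A2: add {4, 7} — 4 (Runner) has 4→0; 7 (Keeper): all of {3, 6, 8} already in.
A3 = A2; e.g. 1 (Keeper) can still go to 2. Fixed point.
7 ∈ A2, so Runner can force the target.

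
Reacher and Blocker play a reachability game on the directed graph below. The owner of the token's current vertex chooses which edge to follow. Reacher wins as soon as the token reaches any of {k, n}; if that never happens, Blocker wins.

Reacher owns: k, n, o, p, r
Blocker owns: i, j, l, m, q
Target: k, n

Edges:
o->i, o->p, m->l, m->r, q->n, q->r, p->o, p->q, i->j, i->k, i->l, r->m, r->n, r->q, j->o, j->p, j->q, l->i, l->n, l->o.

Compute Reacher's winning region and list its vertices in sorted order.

j, k, n, o, p, q, r

A0 = {k, n}
A1: add {r} — r (Reacher) has r→n.
A2: add {q} — q (Blocker): all of {n, r} already in.
A3: add {p} — p (Reacher) has p→q.
A4: add {o} — o (Reacher) has o→p.
A5: add {j} — j (Blocker): all of {o, p, q} already in.
A6 = A5; e.g. i (Blocker) can still go to l. Fixed point.
Reacher's winning region = {j, k, n, o, p, q, r}.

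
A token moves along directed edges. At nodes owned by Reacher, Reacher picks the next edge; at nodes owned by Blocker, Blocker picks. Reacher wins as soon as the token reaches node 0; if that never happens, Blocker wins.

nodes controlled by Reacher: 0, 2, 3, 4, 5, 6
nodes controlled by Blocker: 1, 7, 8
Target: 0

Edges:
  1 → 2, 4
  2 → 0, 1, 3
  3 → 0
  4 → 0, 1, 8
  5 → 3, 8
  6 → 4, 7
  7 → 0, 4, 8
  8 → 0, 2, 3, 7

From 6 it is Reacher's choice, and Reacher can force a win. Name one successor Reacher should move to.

A0 = {0}
A1: add {2, 3, 4} — 2 (Reacher) has 2→0; 3 (Reacher) has 3→0; 4 (Reacher) has 4→0.
A2: add {1, 5, 6} — 1 (Blocker): all of {2, 4} already in; 5 (Reacher) has 5→3; 6 (Reacher) has 6→4.
A3 = A2; e.g. 7 (Blocker) can still go to 8. Fixed point.
From 6, successor 4 is in the attractor (rank 1); the other successor 7 is not.

4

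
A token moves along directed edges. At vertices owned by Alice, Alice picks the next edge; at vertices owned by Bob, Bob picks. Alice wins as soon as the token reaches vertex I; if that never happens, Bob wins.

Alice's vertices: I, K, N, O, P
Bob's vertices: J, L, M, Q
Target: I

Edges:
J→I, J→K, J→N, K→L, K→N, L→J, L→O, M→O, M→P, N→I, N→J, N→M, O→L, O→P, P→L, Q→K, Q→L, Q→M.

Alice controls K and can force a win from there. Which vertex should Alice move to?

A0 = {I}
A1: add {N} — N (Alice) has N→I.
A2: add {K} — K (Alice) has K→N.
A3: add {J} — J (Bob): all of {I, K, N} already in.
A4 = A3; e.g. L (Bob) can still go to O. Fixed point.
From K, successor N is in the attractor (rank 1); the other successor L is not.

N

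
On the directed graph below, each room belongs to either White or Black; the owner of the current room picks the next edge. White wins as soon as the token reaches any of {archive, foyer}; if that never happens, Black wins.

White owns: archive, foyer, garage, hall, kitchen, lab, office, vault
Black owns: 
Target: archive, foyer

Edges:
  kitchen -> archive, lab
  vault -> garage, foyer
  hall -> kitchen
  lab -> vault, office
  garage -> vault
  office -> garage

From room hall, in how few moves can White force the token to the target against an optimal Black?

A0 = {archive, foyer}
A1: add {kitchen, vault} — kitchen (White) has kitchen→archive; vault (White) has vault→foyer.
A2: add {garage, hall, lab} — hall (White) has hall→kitchen; lab (White) has lab→vault; garage (White) has garage→vault.
hall enters the attractor at level 2, so White can force the target in 2 moves from there.

2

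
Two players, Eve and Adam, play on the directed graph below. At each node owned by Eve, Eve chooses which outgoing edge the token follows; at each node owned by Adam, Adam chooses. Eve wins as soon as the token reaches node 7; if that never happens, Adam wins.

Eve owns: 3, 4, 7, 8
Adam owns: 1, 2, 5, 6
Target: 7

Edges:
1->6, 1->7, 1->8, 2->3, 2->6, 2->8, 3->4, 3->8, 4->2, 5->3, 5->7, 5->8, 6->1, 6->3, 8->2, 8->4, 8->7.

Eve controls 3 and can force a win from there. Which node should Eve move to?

8

A0 = {7}
A1: add {8} — 8 (Eve) has 8→7.
A2: add {3} — 3 (Eve) has 3→8.
A3: add {5} — 5 (Adam): all of {3, 7, 8} already in.
A4 = A3; e.g. 1 (Adam) can still go to 6. Fixed point.
From 3, successor 8 is in the attractor (rank 1); the other successor 4 is not.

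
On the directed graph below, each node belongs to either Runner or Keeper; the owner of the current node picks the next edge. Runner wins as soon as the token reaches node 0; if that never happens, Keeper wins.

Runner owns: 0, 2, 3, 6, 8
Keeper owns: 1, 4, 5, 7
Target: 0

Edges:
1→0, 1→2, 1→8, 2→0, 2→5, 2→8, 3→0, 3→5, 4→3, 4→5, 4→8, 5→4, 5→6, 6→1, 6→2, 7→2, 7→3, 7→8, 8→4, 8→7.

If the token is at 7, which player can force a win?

Keeper

A0 = {0}
A1: add {2, 3} — 2 (Runner) has 2→0; 3 (Runner) has 3→0.
A2: add {6} — 6 (Runner) has 6→2.
A3 = A2; e.g. 1 (Keeper) can still go to 8. Fixed point.
7 never enters the attractor, so Keeper can avoid the target forever.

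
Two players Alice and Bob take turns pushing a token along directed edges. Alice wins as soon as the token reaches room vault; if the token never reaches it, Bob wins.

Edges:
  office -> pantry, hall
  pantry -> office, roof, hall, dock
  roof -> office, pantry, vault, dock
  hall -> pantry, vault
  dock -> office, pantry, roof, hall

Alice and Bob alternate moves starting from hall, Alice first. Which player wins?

Track states (vertex, player-to-move).
A0 = {(vault,Alice), (vault,Bob)}
A1: add {(roof,Alice), (hall,Alice)}.
(hall,Alice) ∈ A1 ⇒ Alice forces the target.

Alice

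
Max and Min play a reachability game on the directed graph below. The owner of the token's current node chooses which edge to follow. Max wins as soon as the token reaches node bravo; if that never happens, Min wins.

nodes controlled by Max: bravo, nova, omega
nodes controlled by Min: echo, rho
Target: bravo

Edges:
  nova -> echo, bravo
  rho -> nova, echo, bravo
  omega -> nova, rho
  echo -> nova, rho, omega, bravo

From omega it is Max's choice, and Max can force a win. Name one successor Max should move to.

nova

A0 = {bravo}
A1: add {nova} — nova (Max) has nova→bravo.
A2: add {omega} — omega (Max) has omega→nova.
A3 = A2; e.g. rho (Min) can still go to echo. Fixed point.
From omega, successor nova is in the attractor (rank 1); the other successor rho is not.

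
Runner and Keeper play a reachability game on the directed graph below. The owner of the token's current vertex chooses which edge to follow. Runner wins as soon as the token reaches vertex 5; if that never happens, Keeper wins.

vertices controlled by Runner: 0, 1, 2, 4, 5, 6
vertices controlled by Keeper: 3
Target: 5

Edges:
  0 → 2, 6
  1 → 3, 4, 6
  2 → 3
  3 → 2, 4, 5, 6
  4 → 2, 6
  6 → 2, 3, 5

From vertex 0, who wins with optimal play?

A0 = {5}
A1: add {6} — 6 (Runner) has 6→5.
A2: add {0, 1, 4} — 0 (Runner) has 0→6; 1 (Runner) has 1→6; 4 (Runner) has 4→6.
A3 = A2; e.g. 2 (Runner) has no edge into A2. Fixed point.
0 ∈ A2, so Runner can force the target.

Runner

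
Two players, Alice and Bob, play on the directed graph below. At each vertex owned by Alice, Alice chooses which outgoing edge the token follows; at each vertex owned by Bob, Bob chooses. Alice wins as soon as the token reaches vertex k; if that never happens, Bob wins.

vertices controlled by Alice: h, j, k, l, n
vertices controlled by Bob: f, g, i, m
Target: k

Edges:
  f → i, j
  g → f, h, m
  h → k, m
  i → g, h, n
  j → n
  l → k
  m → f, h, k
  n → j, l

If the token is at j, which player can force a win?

Alice

A0 = {k}
A1: add {h, l} — h (Alice) has h→k; l (Alice) has l→k.
A2: add {n} — n (Alice) has n→l.
A3: add {j} — j (Alice) has j→n.
A4 = A3; e.g. f (Bob) can still go to i. Fixed point.
j ∈ A3, so Alice can force the target.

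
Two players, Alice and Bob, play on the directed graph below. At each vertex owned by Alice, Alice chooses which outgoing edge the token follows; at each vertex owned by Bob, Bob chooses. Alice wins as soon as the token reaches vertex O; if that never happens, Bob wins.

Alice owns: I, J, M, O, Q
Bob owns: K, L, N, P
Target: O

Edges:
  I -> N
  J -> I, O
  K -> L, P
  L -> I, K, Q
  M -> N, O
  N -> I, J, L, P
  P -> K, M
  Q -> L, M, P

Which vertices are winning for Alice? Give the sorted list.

A0 = {O}
A1: add {J, M} — J (Alice) has J→O; M (Alice) has M→O.
A2: add {Q} — Q (Alice) has Q→M.
A3 = A2; e.g. I (Alice) has no edge into A2. Fixed point.
Alice's winning region = {J, M, O, Q}.

J, M, O, Q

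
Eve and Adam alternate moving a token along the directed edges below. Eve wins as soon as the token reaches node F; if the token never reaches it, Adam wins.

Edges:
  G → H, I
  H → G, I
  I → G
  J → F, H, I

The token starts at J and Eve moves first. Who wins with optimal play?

Track states (vertex, player-to-move).
A0 = {(F,Eve), (F,Adam)}
A1: add {(J,Eve)}.
(J,Eve) ∈ A1 ⇒ Eve forces the target.

Eve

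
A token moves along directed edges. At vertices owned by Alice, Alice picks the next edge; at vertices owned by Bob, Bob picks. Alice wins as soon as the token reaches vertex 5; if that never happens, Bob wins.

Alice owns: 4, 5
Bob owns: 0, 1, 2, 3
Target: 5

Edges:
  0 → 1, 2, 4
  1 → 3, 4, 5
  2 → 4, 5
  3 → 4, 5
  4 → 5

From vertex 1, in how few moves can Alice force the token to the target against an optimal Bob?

A0 = {5}
A1: add {4} — 4 (Alice) has 4→5.
A2: add {2, 3} — 2 (Bob): all of {4, 5} already in; 3 (Bob): all of {4, 5} already in.
A3: add {1} — 1 (Bob): all of {3, 4, 5} already in.
1 enters the attractor at level 3, so Alice can force the target in 3 moves from there.

3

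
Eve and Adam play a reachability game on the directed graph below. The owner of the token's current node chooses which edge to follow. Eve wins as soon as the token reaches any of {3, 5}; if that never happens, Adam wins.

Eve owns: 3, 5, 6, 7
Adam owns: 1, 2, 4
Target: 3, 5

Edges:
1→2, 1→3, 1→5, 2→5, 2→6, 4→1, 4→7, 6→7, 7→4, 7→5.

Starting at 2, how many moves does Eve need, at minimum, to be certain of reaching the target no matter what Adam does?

3

A0 = {3, 5}
A1: add {7} — 7 (Eve) has 7→5.
A2: add {6} — 6 (Eve) has 6→7.
A3: add {2} — 2 (Adam): all of {5, 6} already in.
2 enters the attractor at level 3, so Eve can force the target in 3 moves from there.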